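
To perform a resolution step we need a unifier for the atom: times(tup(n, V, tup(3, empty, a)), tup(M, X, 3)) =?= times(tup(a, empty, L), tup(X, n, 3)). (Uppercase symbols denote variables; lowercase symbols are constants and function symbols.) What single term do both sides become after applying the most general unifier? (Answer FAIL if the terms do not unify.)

Decompose times/2: tup(n, V, tup(3, empty, a)) =?= tup(a, empty, L),  tup(M, X, 3) =?= tup(X, n, 3).
Decompose tup/3: n =?= a,  V =?= empty,  tup(3, empty, a) =?= L.
Clash: constants n and a differ; no unifier exists.

FAIL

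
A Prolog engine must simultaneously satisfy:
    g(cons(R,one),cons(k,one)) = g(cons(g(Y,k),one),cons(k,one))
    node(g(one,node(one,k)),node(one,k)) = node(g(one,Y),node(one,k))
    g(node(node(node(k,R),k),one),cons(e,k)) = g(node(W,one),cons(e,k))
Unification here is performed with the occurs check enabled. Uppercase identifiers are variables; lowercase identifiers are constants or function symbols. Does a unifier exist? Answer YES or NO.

Decompose g/2: cons(R,one) = cons(g(Y,k),one),  cons(k,one) = cons(k,one).
Decompose cons/2: R = g(Y,k),  one = one.
Bind R := g(Y,k); substituting into the one remaining equation that mentions R gives: g(node(node(node(k,g(Y,k)),k),one),cons(e,k)) = g(node(W,one),cons(e,k)).
Delete trivial equation one = one.
Delete trivial equation cons(k,one) = cons(k,one).
Decompose node/2: g(one,node(one,k)) = g(one,Y),  node(one,k) = node(one,k).
Decompose g/2: one = one,  node(one,k) = Y.
Delete trivial equation one = one.
Bind Y := node(one,k); substituting into the one remaining equation that mentions Y gives: g(node(node(node(k,g(node(one,k),k)),k),one),cons(e,k)) = g(node(W,one),cons(e,k)). Substituting into the earlier binding gives R := g(node(one,k),k).
Delete trivial equation node(one,k) = node(one,k).
Decompose g/2: node(node(node(k,g(node(one,k),k)),k),one) = node(W,one),  cons(e,k) = cons(e,k).
Decompose node/2: node(node(k,g(node(one,k),k)),k) = W,  one = one.
Bind W := node(node(k,g(node(one,k),k)),k); no other remaining equation mentions W.
Delete trivial equation one = one.
Delete trivial equation cons(e,k) = cons(e,k).
No equations remain and no clash or occurs-check failure arose, so a unifier exists.

YES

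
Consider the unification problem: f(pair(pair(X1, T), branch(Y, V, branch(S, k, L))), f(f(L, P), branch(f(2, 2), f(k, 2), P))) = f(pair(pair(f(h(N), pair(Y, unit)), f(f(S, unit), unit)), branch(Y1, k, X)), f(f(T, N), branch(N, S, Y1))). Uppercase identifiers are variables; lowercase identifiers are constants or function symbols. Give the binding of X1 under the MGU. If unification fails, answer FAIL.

f(h(f(2, 2)), pair(f(2, 2), unit))

Decompose f/2: pair(pair(X1, T), branch(Y, V, branch(S, k, L))) = pair(pair(f(h(N), pair(Y, unit)), f(f(S, unit), unit)), branch(Y1, k, X)),  f(f(L, P), branch(f(2, 2), f(k, 2), P)) = f(f(T, N), branch(N, S, Y1)).
Decompose pair/2: pair(X1, T) = pair(f(h(N), pair(Y, unit)), f(f(S, unit), unit)),  branch(Y, V, branch(S, k, L)) = branch(Y1, k, X).
Decompose pair/2: X1 = f(h(N), pair(Y, unit)),  T = f(f(S, unit), unit).
Bind X1 := f(h(N), pair(Y, unit)); no other remaining equation mentions X1.
Bind T := f(f(S, unit), unit); substituting into the one remaining equation that mentions T gives: f(f(L, P), branch(f(2, 2), f(k, 2), P)) = f(f(f(f(S, unit), unit), N), branch(N, S, Y1)).
Decompose branch/3: Y = Y1,  V = k,  branch(S, k, L) = X.
Bind Y := Y1; no other remaining equation mentions Y. Substituting into the earlier binding gives X1 := f(h(N), pair(Y1, unit)).
Bind V := k; no other remaining equation mentions V.
Bind X := branch(S, k, L); no other remaining equation mentions X.
Decompose f/2: f(L, P) = f(f(f(S, unit), unit), N),  branch(f(2, 2), f(k, 2), P) = branch(N, S, Y1).
Decompose f/2: L = f(f(S, unit), unit),  P = N.
Bind L := f(f(S, unit), unit); no other remaining equation mentions L. Substituting into the earlier binding gives X := branch(S, k, f(f(S, unit), unit)).
Bind P := N; substituting into the remaining equation gives: branch(f(2, 2), f(k, 2), N) = branch(N, S, Y1).
Decompose branch/3: f(2, 2) = N,  f(k, 2) = S,  N = Y1.
Bind N := f(2, 2); substituting into the one remaining equation that mentions N gives: f(2, 2) = Y1. Substituting into the earlier bindings gives X1 := f(h(f(2, 2)), pair(Y1, unit)), P := f(2, 2).
Bind S := f(k, 2); no other remaining equation mentions S. Substituting into the earlier bindings gives T := f(f(f(k, 2), unit), unit), X := branch(f(k, 2), k, f(f(f(k, 2), unit), unit)), L := f(f(f(k, 2), unit), unit).
Bind Y1 := f(2, 2). Substituting into the earlier bindings gives X1 := f(h(f(2, 2)), pair(f(2, 2), unit)), Y := f(2, 2).
MGU = { X1 ↦ f(h(f(2, 2)), pair(f(2, 2), unit)), T ↦ f(f(f(k, 2), unit), unit), Y ↦ f(2, 2), V ↦ k, X ↦ branch(f(k, 2), k, f(f(f(k, 2), unit), unit)), L ↦ f(f(f(k, 2), unit), unit), P ↦ f(2, 2), N ↦ f(2, 2), S ↦ f(k, 2), Y1 ↦ f(2, 2) }, so X1 ↦ f(h(f(2, 2)), pair(f(2, 2), unit)).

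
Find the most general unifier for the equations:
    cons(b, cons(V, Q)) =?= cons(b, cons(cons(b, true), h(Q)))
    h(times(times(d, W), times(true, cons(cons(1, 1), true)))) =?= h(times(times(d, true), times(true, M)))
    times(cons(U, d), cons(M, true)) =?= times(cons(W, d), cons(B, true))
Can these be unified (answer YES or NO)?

Decompose cons/2: b =?= b,  cons(V, Q) =?= cons(cons(b, true), h(Q)).
Delete trivial equation b =?= b.
Decompose cons/2: V =?= cons(b, true),  Q =?= h(Q).
Bind V := cons(b, true); no other remaining equation mentions V.
Occurs check fails: Q occurs in h(Q); the equation Q =?= h(Q) has no finite solution.

NO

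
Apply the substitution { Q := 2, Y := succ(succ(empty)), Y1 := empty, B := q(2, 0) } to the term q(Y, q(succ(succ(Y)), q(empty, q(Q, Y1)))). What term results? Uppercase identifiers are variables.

q(succ(succ(empty)), q(succ(succ(succ(succ(empty)))), q(empty, q(2, empty))))

Replace each occurrence of Q with 2.
Replace each occurrence of Y with succ(succ(empty)).
Replace each occurrence of Y1 with empty.
Result: q(succ(succ(empty)), q(succ(succ(succ(succ(empty)))), q(empty, q(2, empty)))).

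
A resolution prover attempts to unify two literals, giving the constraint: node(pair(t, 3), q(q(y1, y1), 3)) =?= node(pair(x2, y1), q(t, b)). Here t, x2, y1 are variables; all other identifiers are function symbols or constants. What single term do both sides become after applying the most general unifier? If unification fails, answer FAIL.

FAIL

Decompose node/2: pair(t, 3) =?= pair(x2, y1),  q(q(y1, y1), 3) =?= q(t, b).
Decompose pair/2: t =?= x2,  3 =?= y1.
Bind t := x2; substituting into the one remaining equation that mentions t gives: q(q(y1, y1), 3) =?= q(x2, b).
Bind y1 := 3; substituting into the remaining equation gives: q(q(3, 3), 3) =?= q(x2, b).
Decompose q/2: q(3, 3) =?= x2,  3 =?= b.
Bind x2 := q(3, 3); no other remaining equation mentions x2. Substituting into the earlier binding gives t := q(3, 3).
Clash: constants 3 and b differ; no unifier exists.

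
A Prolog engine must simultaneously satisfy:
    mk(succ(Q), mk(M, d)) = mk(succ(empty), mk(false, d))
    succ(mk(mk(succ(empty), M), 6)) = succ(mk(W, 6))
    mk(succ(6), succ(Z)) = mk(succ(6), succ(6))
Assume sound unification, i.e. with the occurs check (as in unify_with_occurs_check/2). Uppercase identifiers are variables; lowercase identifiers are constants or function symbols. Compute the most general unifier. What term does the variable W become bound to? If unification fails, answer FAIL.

mk(succ(empty), false)

Decompose mk/2: succ(Q) = succ(empty),  mk(M, d) = mk(false, d).
Decompose succ/1: Q = empty.
Bind Q := empty; no other remaining equation mentions Q.
Decompose mk/2: M = false,  d = d.
Bind M := false; substituting into the one remaining equation that mentions M gives: succ(mk(mk(succ(empty), false), 6)) = succ(mk(W, 6)).
Delete trivial equation d = d.
Decompose succ/1: mk(mk(succ(empty), false), 6) = mk(W, 6).
Decompose mk/2: mk(succ(empty), false) = W,  6 = 6.
Bind W := mk(succ(empty), false); no other remaining equation mentions W.
Delete trivial equation 6 = 6.
Decompose mk/2: succ(6) = succ(6),  succ(Z) = succ(6).
Delete trivial equation succ(6) = succ(6).
Decompose succ/1: Z = 6.
Bind Z := 6.
MGU = { Q = empty, M = false, W = mk(succ(empty), false), Z = 6 }, so W = mk(succ(empty), false).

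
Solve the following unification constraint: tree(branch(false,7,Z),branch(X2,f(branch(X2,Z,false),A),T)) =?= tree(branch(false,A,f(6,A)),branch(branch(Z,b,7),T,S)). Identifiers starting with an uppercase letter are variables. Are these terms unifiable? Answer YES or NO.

YES

Decompose tree/2: branch(false,7,Z) =?= branch(false,A,f(6,A)),  branch(X2,f(branch(X2,Z,false),A),T) =?= branch(branch(Z,b,7),T,S).
Decompose branch/3: false =?= false,  7 =?= A,  Z =?= f(6,A).
Delete trivial equation false =?= false.
Bind A := 7; substituting into the remaining equations gives: Z =?= f(6,7),  branch(X2,f(branch(X2,Z,false),7),T) =?= branch(branch(Z,b,7),T,S).
Bind Z := f(6,7); substituting into the remaining equation gives: branch(X2,f(branch(X2,f(6,7),false),7),T) =?= branch(branch(f(6,7),b,7),T,S).
Decompose branch/3: X2 =?= branch(f(6,7),b,7),  f(branch(X2,f(6,7),false),7) =?= T,  T =?= S.
Bind X2 := branch(f(6,7),b,7); substituting into the one remaining equation that mentions X2 gives: f(branch(branch(f(6,7),b,7),f(6,7),false),7) =?= T.
Bind T := f(branch(branch(f(6,7),b,7),f(6,7),false),7); substituting into the remaining equation gives: f(branch(branch(f(6,7),b,7),f(6,7),false),7) =?= S.
Bind S := f(branch(branch(f(6,7),b,7),f(6,7),false),7).
No equations remain and no clash or occurs-check failure arose, so a unifier exists.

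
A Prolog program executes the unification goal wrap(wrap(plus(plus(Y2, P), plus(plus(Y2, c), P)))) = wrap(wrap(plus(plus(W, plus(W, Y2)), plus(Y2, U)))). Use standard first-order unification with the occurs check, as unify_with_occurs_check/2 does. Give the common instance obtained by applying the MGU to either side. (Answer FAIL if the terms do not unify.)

Decompose wrap/1: wrap(plus(plus(Y2, P), plus(plus(Y2, c), P))) = wrap(plus(plus(W, plus(W, Y2)), plus(Y2, U))).
Decompose wrap/1: plus(plus(Y2, P), plus(plus(Y2, c), P)) = plus(plus(W, plus(W, Y2)), plus(Y2, U)).
Decompose plus/2: plus(Y2, P) = plus(W, plus(W, Y2)),  plus(plus(Y2, c), P) = plus(Y2, U).
Decompose plus/2: Y2 = W,  P = plus(W, Y2).
Bind Y2 := W; substituting into the remaining equations gives: P = plus(W, W),  plus(plus(W, c), P) = plus(W, U).
Bind P := plus(W, W); substituting into the remaining equation gives: plus(plus(W, c), plus(W, W)) = plus(W, U).
Decompose plus/2: plus(W, c) = W,  plus(W, W) = U.
Occurs check fails: W occurs in plus(W, c); the equation W = plus(W, c) has no finite solution.

FAIL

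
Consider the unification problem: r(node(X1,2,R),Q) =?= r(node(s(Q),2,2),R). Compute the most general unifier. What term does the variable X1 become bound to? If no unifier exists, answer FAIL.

s(2)

Decompose r/2: node(X1,2,R) =?= node(s(Q),2,2),  Q =?= R.
Decompose node/3: X1 =?= s(Q),  2 =?= 2,  R =?= 2.
Bind X1 := s(Q); no other remaining equation mentions X1.
Delete trivial equation 2 =?= 2.
Bind R := 2; substituting into the remaining equation gives: Q =?= 2.
Bind Q := 2. Substituting into the earlier binding gives X1 := s(2).
MGU = { X1 -> s(2), R -> 2, Q -> 2 }, so X1 -> s(2).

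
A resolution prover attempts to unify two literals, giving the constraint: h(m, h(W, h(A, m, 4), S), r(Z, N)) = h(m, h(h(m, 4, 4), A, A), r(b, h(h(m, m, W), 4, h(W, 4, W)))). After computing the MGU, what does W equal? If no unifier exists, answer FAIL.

Decompose h/3: m = m,  h(W, h(A, m, 4), S) = h(h(m, 4, 4), A, A),  r(Z, N) = r(b, h(h(m, m, W), 4, h(W, 4, W))).
Delete trivial equation m = m.
Decompose h/3: W = h(m, 4, 4),  h(A, m, 4) = A,  S = A.
Bind W := h(m, 4, 4); substituting into the one remaining equation that mentions W gives: r(Z, N) = r(b, h(h(m, m, h(m, 4, 4)), 4, h(h(m, 4, 4), 4, h(m, 4, 4)))).
Occurs check fails: A occurs in h(A, m, 4); the equation A = h(A, m, 4) has no finite solution.

FAIL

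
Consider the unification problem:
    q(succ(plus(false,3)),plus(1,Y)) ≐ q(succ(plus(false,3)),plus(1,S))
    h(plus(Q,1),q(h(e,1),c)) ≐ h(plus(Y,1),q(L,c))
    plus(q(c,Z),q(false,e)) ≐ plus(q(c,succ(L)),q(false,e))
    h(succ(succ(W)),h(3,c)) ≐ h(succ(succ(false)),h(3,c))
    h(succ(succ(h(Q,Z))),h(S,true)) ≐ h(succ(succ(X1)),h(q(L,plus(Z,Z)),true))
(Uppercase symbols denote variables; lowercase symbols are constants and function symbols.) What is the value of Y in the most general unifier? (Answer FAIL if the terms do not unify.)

q(h(e,1),plus(succ(h(e,1)),succ(h(e,1))))

Decompose q/2: succ(plus(false,3)) ≐ succ(plus(false,3)),  plus(1,Y) ≐ plus(1,S).
Delete trivial equation succ(plus(false,3)) ≐ succ(plus(false,3)).
Decompose plus/2: 1 ≐ 1,  Y ≐ S.
Delete trivial equation 1 ≐ 1.
Bind Y := S; substituting into the one remaining equation that mentions Y gives: h(plus(Q,1),q(h(e,1),c)) ≐ h(plus(S,1),q(L,c)).
Decompose h/2: plus(Q,1) ≐ plus(S,1),  q(h(e,1),c) ≐ q(L,c).
Decompose plus/2: Q ≐ S,  1 ≐ 1.
Bind Q := S; substituting into the one remaining equation that mentions Q gives: h(succ(succ(h(S,Z))),h(S,true)) ≐ h(succ(succ(X1)),h(q(L,plus(Z,Z)),true)).
Delete trivial equation 1 ≐ 1.
Decompose q/2: h(e,1) ≐ L,  c ≐ c.
Bind L := h(e,1); substituting into the 2 remaining equations that mention L gives: plus(q(c,Z),q(false,e)) ≐ plus(q(c,succ(h(e,1))),q(false,e)),  h(succ(succ(h(S,Z))),h(S,true)) ≐ h(succ(succ(X1)),h(q(h(e,1),plus(Z,Z)),true)).
Delete trivial equation c ≐ c.
Decompose plus/2: q(c,Z) ≐ q(c,succ(h(e,1))),  q(false,e) ≐ q(false,e).
Decompose q/2: c ≐ c,  Z ≐ succ(h(e,1)).
Delete trivial equation c ≐ c.
Bind Z := succ(h(e,1)); substituting into the one remaining equation that mentions Z gives: h(succ(succ(h(S,succ(h(e,1))))),h(S,true)) ≐ h(succ(succ(X1)),h(q(h(e,1),plus(succ(h(e,1)),succ(h(e,1)))),true)).
Delete trivial equation q(false,e) ≐ q(false,e).
Decompose h/2: succ(succ(W)) ≐ succ(succ(false)),  h(3,c) ≐ h(3,c).
Decompose succ/1: succ(W) ≐ succ(false).
Decompose succ/1: W ≐ false.
Bind W := false; no other remaining equation mentions W.
Delete trivial equation h(3,c) ≐ h(3,c).
Decompose h/2: succ(succ(h(S,succ(h(e,1))))) ≐ succ(succ(X1)),  h(S,true) ≐ h(q(h(e,1),plus(succ(h(e,1)),succ(h(e,1)))),true).
Decompose succ/1: succ(h(S,succ(h(e,1)))) ≐ succ(X1).
Decompose succ/1: h(S,succ(h(e,1))) ≐ X1.
Bind X1 := h(S,succ(h(e,1))); no other remaining equation mentions X1.
Decompose h/2: S ≐ q(h(e,1),plus(succ(h(e,1)),succ(h(e,1)))),  true ≐ true.
Bind S := q(h(e,1),plus(succ(h(e,1)),succ(h(e,1)))); no other remaining equation mentions S. Substituting into the earlier bindings gives Y := q(h(e,1),plus(succ(h(e,1)),succ(h(e,1)))), Q := q(h(e,1),plus(succ(h(e,1)),succ(h(e,1)))), X1 := h(q(h(e,1),plus(succ(h(e,1)),succ(h(e,1)))),succ(h(e,1))).
Delete trivial equation true ≐ true.
MGU = { Y ↦ q(h(e,1),plus(succ(h(e,1)),succ(h(e,1)))), Q ↦ q(h(e,1),plus(succ(h(e,1)),succ(h(e,1)))), L ↦ h(e,1), Z ↦ succ(h(e,1)), W ↦ false, X1 ↦ h(q(h(e,1),plus(succ(h(e,1)),succ(h(e,1)))),succ(h(e,1))), S ↦ q(h(e,1),plus(succ(h(e,1)),succ(h(e,1)))) }, so Y ↦ q(h(e,1),plus(succ(h(e,1)),succ(h(e,1)))).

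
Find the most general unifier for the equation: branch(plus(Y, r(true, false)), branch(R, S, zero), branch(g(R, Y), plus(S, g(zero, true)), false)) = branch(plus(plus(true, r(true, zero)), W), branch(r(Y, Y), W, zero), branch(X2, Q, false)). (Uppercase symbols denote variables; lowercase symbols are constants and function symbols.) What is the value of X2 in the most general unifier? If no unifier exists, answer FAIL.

g(r(plus(true, r(true, zero)), plus(true, r(true, zero))), plus(true, r(true, zero)))

Decompose branch/3: plus(Y, r(true, false)) = plus(plus(true, r(true, zero)), W),  branch(R, S, zero) = branch(r(Y, Y), W, zero),  branch(g(R, Y), plus(S, g(zero, true)), false) = branch(X2, Q, false).
Decompose plus/2: Y = plus(true, r(true, zero)),  r(true, false) = W.
Bind Y := plus(true, r(true, zero)); substituting into the 2 remaining equations that mention Y gives: branch(R, S, zero) = branch(r(plus(true, r(true, zero)), plus(true, r(true, zero))), W, zero),  branch(g(R, plus(true, r(true, zero))), plus(S, g(zero, true)), false) = branch(X2, Q, false).
Bind W := r(true, false); substituting into the one remaining equation that mentions W gives: branch(R, S, zero) = branch(r(plus(true, r(true, zero)), plus(true, r(true, zero))), r(true, false), zero).
Decompose branch/3: R = r(plus(true, r(true, zero)), plus(true, r(true, zero))),  S = r(true, false),  zero = zero.
Bind R := r(plus(true, r(true, zero)), plus(true, r(true, zero))); substituting into the one remaining equation that mentions R gives: branch(g(r(plus(true, r(true, zero)), plus(true, r(true, zero))), plus(true, r(true, zero))), plus(S, g(zero, true)), false) = branch(X2, Q, false).
Bind S := r(true, false); substituting into the one remaining equation that mentions S gives: branch(g(r(plus(true, r(true, zero)), plus(true, r(true, zero))), plus(true, r(true, zero))), plus(r(true, false), g(zero, true)), false) = branch(X2, Q, false).
Delete trivial equation zero = zero.
Decompose branch/3: g(r(plus(true, r(true, zero)), plus(true, r(true, zero))), plus(true, r(true, zero))) = X2,  plus(r(true, false), g(zero, true)) = Q,  false = false.
Bind X2 := g(r(plus(true, r(true, zero)), plus(true, r(true, zero))), plus(true, r(true, zero))); no other remaining equation mentions X2.
Bind Q := plus(r(true, false), g(zero, true)); no other remaining equation mentions Q.
Delete trivial equation false = false.
MGU = { Y := plus(true, r(true, zero)), W := r(true, false), R := r(plus(true, r(true, zero)), plus(true, r(true, zero))), S := r(true, false), X2 := g(r(plus(true, r(true, zero)), plus(true, r(true, zero))), plus(true, r(true, zero))), Q := plus(r(true, false), g(zero, true)) }, so X2 := g(r(plus(true, r(true, zero)), plus(true, r(true, zero))), plus(true, r(true, zero))).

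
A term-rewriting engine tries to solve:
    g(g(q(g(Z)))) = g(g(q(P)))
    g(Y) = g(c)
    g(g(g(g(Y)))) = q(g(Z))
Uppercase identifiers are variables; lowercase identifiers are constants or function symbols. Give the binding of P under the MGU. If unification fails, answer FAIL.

FAIL

Decompose g/1: g(q(g(Z))) = g(q(P)).
Decompose g/1: q(g(Z)) = q(P).
Decompose q/1: g(Z) = P.
Bind P := g(Z); no other remaining equation mentions P.
Decompose g/1: Y = c.
Bind Y := c; substituting into the remaining equation gives: g(g(g(g(c)))) = q(g(Z)).
Clash: head symbols differ (g/1 vs q/1); no unifier exists.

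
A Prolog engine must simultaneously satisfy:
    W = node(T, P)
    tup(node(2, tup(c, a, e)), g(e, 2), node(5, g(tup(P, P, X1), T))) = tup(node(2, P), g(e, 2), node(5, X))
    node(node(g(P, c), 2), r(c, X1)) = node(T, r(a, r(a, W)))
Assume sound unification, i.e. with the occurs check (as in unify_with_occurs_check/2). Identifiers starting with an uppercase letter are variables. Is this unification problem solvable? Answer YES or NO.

NO

Bind W := node(T, P); substituting into the one remaining equation that mentions W gives: node(node(g(P, c), 2), r(c, X1)) = node(T, r(a, r(a, node(T, P)))).
Decompose tup/3: node(2, tup(c, a, e)) = node(2, P),  g(e, 2) = g(e, 2),  node(5, g(tup(P, P, X1), T)) = node(5, X).
Decompose node/2: 2 = 2,  tup(c, a, e) = P.
Delete trivial equation 2 = 2.
Bind P := tup(c, a, e); substituting into the 2 remaining equations that mention P gives: node(5, g(tup(tup(c, a, e), tup(c, a, e), X1), T)) = node(5, X),  node(node(g(tup(c, a, e), c), 2), r(c, X1)) = node(T, r(a, r(a, node(T, tup(c, a, e))))). Substituting into the earlier binding gives W := node(T, tup(c, a, e)).
Delete trivial equation g(e, 2) = g(e, 2).
Decompose node/2: 5 = 5,  g(tup(tup(c, a, e), tup(c, a, e), X1), T) = X.
Delete trivial equation 5 = 5.
Bind X := g(tup(tup(c, a, e), tup(c, a, e), X1), T); no other remaining equation mentions X.
Decompose node/2: node(g(tup(c, a, e), c), 2) = T,  r(c, X1) = r(a, r(a, node(T, tup(c, a, e)))).
Bind T := node(g(tup(c, a, e), c), 2); substituting into the remaining equation gives: r(c, X1) = r(a, r(a, node(node(g(tup(c, a, e), c), 2), tup(c, a, e)))). Substituting into the earlier bindings gives W := node(node(g(tup(c, a, e), c), 2), tup(c, a, e)), X := g(tup(tup(c, a, e), tup(c, a, e), X1), node(g(tup(c, a, e), c), 2)).
Decompose r/2: c = a,  X1 = r(a, node(node(g(tup(c, a, e), c), 2), tup(c, a, e))).
Clash: constants c and a differ; no unifier exists.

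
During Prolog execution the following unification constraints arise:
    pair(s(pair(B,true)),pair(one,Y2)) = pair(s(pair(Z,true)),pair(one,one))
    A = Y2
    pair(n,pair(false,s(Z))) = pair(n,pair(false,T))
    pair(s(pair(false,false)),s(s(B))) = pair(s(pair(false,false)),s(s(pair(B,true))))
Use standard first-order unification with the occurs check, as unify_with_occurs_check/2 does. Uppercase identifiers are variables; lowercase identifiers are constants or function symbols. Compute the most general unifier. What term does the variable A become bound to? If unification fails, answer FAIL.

FAIL

Decompose pair/2: s(pair(B,true)) = s(pair(Z,true)),  pair(one,Y2) = pair(one,one).
Decompose s/1: pair(B,true) = pair(Z,true).
Decompose pair/2: B = Z,  true = true.
Bind B := Z; substituting into the one remaining equation that mentions B gives: pair(s(pair(false,false)),s(s(Z))) = pair(s(pair(false,false)),s(s(pair(Z,true)))).
Delete trivial equation true = true.
Decompose pair/2: one = one,  Y2 = one.
Delete trivial equation one = one.
Bind Y2 := one; substituting into the one remaining equation that mentions Y2 gives: A = one.
Bind A := one; no other remaining equation mentions A.
Decompose pair/2: n = n,  pair(false,s(Z)) = pair(false,T).
Delete trivial equation n = n.
Decompose pair/2: false = false,  s(Z) = T.
Delete trivial equation false = false.
Bind T := s(Z); no other remaining equation mentions T.
Decompose pair/2: s(pair(false,false)) = s(pair(false,false)),  s(s(Z)) = s(s(pair(Z,true))).
Delete trivial equation s(pair(false,false)) = s(pair(false,false)).
Decompose s/1: s(Z) = s(pair(Z,true)).
Decompose s/1: Z = pair(Z,true).
Occurs check fails: Z occurs in pair(Z,true); the equation Z = pair(Z,true) has no finite solution.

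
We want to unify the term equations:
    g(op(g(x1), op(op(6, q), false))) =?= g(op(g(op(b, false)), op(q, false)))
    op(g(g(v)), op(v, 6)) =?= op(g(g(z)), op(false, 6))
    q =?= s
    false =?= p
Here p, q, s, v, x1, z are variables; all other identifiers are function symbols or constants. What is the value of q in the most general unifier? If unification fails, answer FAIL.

Decompose g/1: op(g(x1), op(op(6, q), false)) =?= op(g(op(b, false)), op(q, false)).
Decompose op/2: g(x1) =?= g(op(b, false)),  op(op(6, q), false) =?= op(q, false).
Decompose g/1: x1 =?= op(b, false).
Bind x1 := op(b, false); no other remaining equation mentions x1.
Decompose op/2: op(6, q) =?= q,  false =?= false.
Occurs check fails: q occurs in op(6, q); the equation q =?= op(6, q) has no finite solution.

FAIL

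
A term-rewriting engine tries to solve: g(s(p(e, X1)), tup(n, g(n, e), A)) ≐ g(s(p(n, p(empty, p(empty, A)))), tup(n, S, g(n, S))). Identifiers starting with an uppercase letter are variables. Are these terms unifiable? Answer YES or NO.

NO

Decompose g/2: s(p(e, X1)) ≐ s(p(n, p(empty, p(empty, A)))),  tup(n, g(n, e), A) ≐ tup(n, S, g(n, S)).
Decompose s/1: p(e, X1) ≐ p(n, p(empty, p(empty, A))).
Decompose p/2: e ≐ n,  X1 ≐ p(empty, p(empty, A)).
Clash: constants e and n differ; no unifier exists.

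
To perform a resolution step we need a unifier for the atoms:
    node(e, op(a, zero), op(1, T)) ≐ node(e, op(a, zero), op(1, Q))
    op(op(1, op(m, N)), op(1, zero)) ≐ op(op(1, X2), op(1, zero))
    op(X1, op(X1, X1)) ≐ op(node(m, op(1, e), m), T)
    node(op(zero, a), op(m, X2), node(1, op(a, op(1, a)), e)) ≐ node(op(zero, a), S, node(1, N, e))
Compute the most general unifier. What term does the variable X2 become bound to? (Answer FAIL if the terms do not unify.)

Decompose node/3: e ≐ e,  op(a, zero) ≐ op(a, zero),  op(1, T) ≐ op(1, Q).
Delete trivial equation e ≐ e.
Delete trivial equation op(a, zero) ≐ op(a, zero).
Decompose op/2: 1 ≐ 1,  T ≐ Q.
Delete trivial equation 1 ≐ 1.
Bind T := Q; substituting into the one remaining equation that mentions T gives: op(X1, op(X1, X1)) ≐ op(node(m, op(1, e), m), Q).
Decompose op/2: op(1, op(m, N)) ≐ op(1, X2),  op(1, zero) ≐ op(1, zero).
Decompose op/2: 1 ≐ 1,  op(m, N) ≐ X2.
Delete trivial equation 1 ≐ 1.
Bind X2 := op(m, N); substituting into the one remaining equation that mentions X2 gives: node(op(zero, a), op(m, op(m, N)), node(1, op(a, op(1, a)), e)) ≐ node(op(zero, a), S, node(1, N, e)).
Delete trivial equation op(1, zero) ≐ op(1, zero).
Decompose op/2: X1 ≐ node(m, op(1, e), m),  op(X1, X1) ≐ Q.
Bind X1 := node(m, op(1, e), m); substituting into the one remaining equation that mentions X1 gives: op(node(m, op(1, e), m), node(m, op(1, e), m)) ≐ Q.
Bind Q := op(node(m, op(1, e), m), node(m, op(1, e), m)); no other remaining equation mentions Q. Substituting into the earlier binding gives T := op(node(m, op(1, e), m), node(m, op(1, e), m)).
Decompose node/3: op(zero, a) ≐ op(zero, a),  op(m, op(m, N)) ≐ S,  node(1, op(a, op(1, a)), e) ≐ node(1, N, e).
Delete trivial equation op(zero, a) ≐ op(zero, a).
Bind S := op(m, op(m, N)); no other remaining equation mentions S.
Decompose node/3: 1 ≐ 1,  op(a, op(1, a)) ≐ N,  e ≐ e.
Delete trivial equation 1 ≐ 1.
Bind N := op(a, op(1, a)); no other remaining equation mentions N. Substituting into the earlier bindings gives X2 := op(m, op(a, op(1, a))), S := op(m, op(m, op(a, op(1, a)))).
Delete trivial equation e ≐ e.
MGU = { T := op(node(m, op(1, e), m), node(m, op(1, e), m)), X2 := op(m, op(a, op(1, a))), X1 := node(m, op(1, e), m), Q := op(node(m, op(1, e), m), node(m, op(1, e), m)), S := op(m, op(m, op(a, op(1, a)))), N := op(a, op(1, a)) }, so X2 := op(m, op(a, op(1, a))).

op(m, op(a, op(1, a)))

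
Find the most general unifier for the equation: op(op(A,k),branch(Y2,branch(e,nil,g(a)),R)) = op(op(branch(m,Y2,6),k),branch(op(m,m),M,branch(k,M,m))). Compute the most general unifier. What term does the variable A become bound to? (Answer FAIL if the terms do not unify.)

Decompose op/2: op(A,k) = op(branch(m,Y2,6),k),  branch(Y2,branch(e,nil,g(a)),R) = branch(op(m,m),M,branch(k,M,m)).
Decompose op/2: A = branch(m,Y2,6),  k = k.
Bind A := branch(m,Y2,6); no other remaining equation mentions A.
Delete trivial equation k = k.
Decompose branch/3: Y2 = op(m,m),  branch(e,nil,g(a)) = M,  R = branch(k,M,m).
Bind Y2 := op(m,m); no other remaining equation mentions Y2. Substituting into the earlier binding gives A := branch(m,op(m,m),6).
Bind M := branch(e,nil,g(a)); substituting into the remaining equation gives: R = branch(k,branch(e,nil,g(a)),m).
Bind R := branch(k,branch(e,nil,g(a)),m).
MGU = { A -> branch(m,op(m,m),6), Y2 -> op(m,m), M -> branch(e,nil,g(a)), R -> branch(k,branch(e,nil,g(a)),m) }, so A -> branch(m,op(m,m),6).

branch(m,op(m,m),6)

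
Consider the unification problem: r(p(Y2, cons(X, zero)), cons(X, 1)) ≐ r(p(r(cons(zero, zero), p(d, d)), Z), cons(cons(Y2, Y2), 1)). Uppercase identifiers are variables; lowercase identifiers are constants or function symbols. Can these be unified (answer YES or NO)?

YES

Decompose r/2: p(Y2, cons(X, zero)) ≐ p(r(cons(zero, zero), p(d, d)), Z),  cons(X, 1) ≐ cons(cons(Y2, Y2), 1).
Decompose p/2: Y2 ≐ r(cons(zero, zero), p(d, d)),  cons(X, zero) ≐ Z.
Bind Y2 := r(cons(zero, zero), p(d, d)); substituting into the one remaining equation that mentions Y2 gives: cons(X, 1) ≐ cons(cons(r(cons(zero, zero), p(d, d)), r(cons(zero, zero), p(d, d))), 1).
Bind Z := cons(X, zero); no other remaining equation mentions Z.
Decompose cons/2: X ≐ cons(r(cons(zero, zero), p(d, d)), r(cons(zero, zero), p(d, d))),  1 ≐ 1.
Bind X := cons(r(cons(zero, zero), p(d, d)), r(cons(zero, zero), p(d, d))); no other remaining equation mentions X. Substituting into the earlier binding gives Z := cons(cons(r(cons(zero, zero), p(d, d)), r(cons(zero, zero), p(d, d))), zero).
Delete trivial equation 1 ≐ 1.
No equations remain and no clash or occurs-check failure arose, so a unifier exists.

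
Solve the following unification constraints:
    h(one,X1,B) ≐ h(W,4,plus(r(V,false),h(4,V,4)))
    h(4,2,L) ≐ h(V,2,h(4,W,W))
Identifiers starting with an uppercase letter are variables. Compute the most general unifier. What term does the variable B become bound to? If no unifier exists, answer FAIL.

plus(r(4,false),h(4,4,4))

Decompose h/3: one ≐ W,  X1 ≐ 4,  B ≐ plus(r(V,false),h(4,V,4)).
Bind W := one; substituting into the one remaining equation that mentions W gives: h(4,2,L) ≐ h(V,2,h(4,one,one)).
Bind X1 := 4; no other remaining equation mentions X1.
Bind B := plus(r(V,false),h(4,V,4)); no other remaining equation mentions B.
Decompose h/3: 4 ≐ V,  2 ≐ 2,  L ≐ h(4,one,one).
Bind V := 4; no other remaining equation mentions V. Substituting into the earlier binding gives B := plus(r(4,false),h(4,4,4)).
Delete trivial equation 2 ≐ 2.
Bind L := h(4,one,one).
MGU = { W -> one, X1 -> 4, B -> plus(r(4,false),h(4,4,4)), V -> 4, L -> h(4,one,one) }, so B -> plus(r(4,false),h(4,4,4)).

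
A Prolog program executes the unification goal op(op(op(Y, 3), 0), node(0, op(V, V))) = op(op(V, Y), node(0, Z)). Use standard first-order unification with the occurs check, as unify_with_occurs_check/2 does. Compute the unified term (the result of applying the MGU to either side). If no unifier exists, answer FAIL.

Decompose op/2: op(op(Y, 3), 0) = op(V, Y),  node(0, op(V, V)) = node(0, Z).
Decompose op/2: op(Y, 3) = V,  0 = Y.
Bind V := op(Y, 3); substituting into the one remaining equation that mentions V gives: node(0, op(op(Y, 3), op(Y, 3))) = node(0, Z).
Bind Y := 0; substituting into the remaining equation gives: node(0, op(op(0, 3), op(0, 3))) = node(0, Z). Substituting into the earlier binding gives V := op(0, 3).
Decompose node/2: 0 = 0,  op(op(0, 3), op(0, 3)) = Z.
Delete trivial equation 0 = 0.
Bind Z := op(op(0, 3), op(0, 3)).
Applying the MGU to either side gives op(op(op(0, 3), 0), node(0, op(op(0, 3), op(0, 3)))).

op(op(op(0, 3), 0), node(0, op(op(0, 3), op(0, 3))))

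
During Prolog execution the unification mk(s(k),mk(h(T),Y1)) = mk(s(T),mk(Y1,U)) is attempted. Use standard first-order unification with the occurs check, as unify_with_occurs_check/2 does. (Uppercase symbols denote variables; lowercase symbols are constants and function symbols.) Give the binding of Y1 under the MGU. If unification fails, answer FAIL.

Decompose mk/2: s(k) = s(T),  mk(h(T),Y1) = mk(Y1,U).
Decompose s/1: k = T.
Bind T := k; substituting into the remaining equation gives: mk(h(k),Y1) = mk(Y1,U).
Decompose mk/2: h(k) = Y1,  Y1 = U.
Bind Y1 := h(k); substituting into the remaining equation gives: h(k) = U.
Bind U := h(k).
MGU = { T ↦ k, Y1 ↦ h(k), U ↦ h(k) }, so Y1 ↦ h(k).

h(k)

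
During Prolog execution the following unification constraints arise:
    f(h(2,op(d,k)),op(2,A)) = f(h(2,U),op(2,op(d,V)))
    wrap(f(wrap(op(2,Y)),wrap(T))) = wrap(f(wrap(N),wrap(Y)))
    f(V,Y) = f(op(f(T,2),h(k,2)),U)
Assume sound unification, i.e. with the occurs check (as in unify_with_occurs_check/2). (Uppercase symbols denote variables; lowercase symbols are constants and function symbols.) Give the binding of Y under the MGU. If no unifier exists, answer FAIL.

Decompose f/2: h(2,op(d,k)) = h(2,U),  op(2,A) = op(2,op(d,V)).
Decompose h/2: 2 = 2,  op(d,k) = U.
Delete trivial equation 2 = 2.
Bind U := op(d,k); substituting into the one remaining equation that mentions U gives: f(V,Y) = f(op(f(T,2),h(k,2)),op(d,k)).
Decompose op/2: 2 = 2,  A = op(d,V).
Delete trivial equation 2 = 2.
Bind A := op(d,V); no other remaining equation mentions A.
Decompose wrap/1: f(wrap(op(2,Y)),wrap(T)) = f(wrap(N),wrap(Y)).
Decompose f/2: wrap(op(2,Y)) = wrap(N),  wrap(T) = wrap(Y).
Decompose wrap/1: op(2,Y) = N.
Bind N := op(2,Y); no other remaining equation mentions N.
Decompose wrap/1: T = Y.
Bind T := Y; substituting into the remaining equation gives: f(V,Y) = f(op(f(Y,2),h(k,2)),op(d,k)).
Decompose f/2: V = op(f(Y,2),h(k,2)),  Y = op(d,k).
Bind V := op(f(Y,2),h(k,2)); no other remaining equation mentions V. Substituting into the earlier binding gives A := op(d,op(f(Y,2),h(k,2))).
Bind Y := op(d,k). Substituting into the earlier bindings gives A := op(d,op(f(op(d,k),2),h(k,2))), N := op(2,op(d,k)), T := op(d,k), V := op(f(op(d,k),2),h(k,2)).
MGU = { U -> op(d,k), A -> op(d,op(f(op(d,k),2),h(k,2))), N -> op(2,op(d,k)), T -> op(d,k), V -> op(f(op(d,k),2),h(k,2)), Y -> op(d,k) }, so Y -> op(d,k).

op(d,k)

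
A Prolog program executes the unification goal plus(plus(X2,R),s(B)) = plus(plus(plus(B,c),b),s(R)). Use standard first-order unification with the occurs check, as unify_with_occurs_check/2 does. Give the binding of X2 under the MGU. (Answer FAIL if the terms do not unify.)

plus(b,c)

Decompose plus/2: plus(X2,R) = plus(plus(B,c),b),  s(B) = s(R).
Decompose plus/2: X2 = plus(B,c),  R = b.
Bind X2 := plus(B,c); no other remaining equation mentions X2.
Bind R := b; substituting into the remaining equation gives: s(B) = s(b).
Decompose s/1: B = b.
Bind B := b. Substituting into the earlier binding gives X2 := plus(b,c).
MGU = { X2 ↦ plus(b,c), R ↦ b, B ↦ b }, so X2 ↦ plus(b,c).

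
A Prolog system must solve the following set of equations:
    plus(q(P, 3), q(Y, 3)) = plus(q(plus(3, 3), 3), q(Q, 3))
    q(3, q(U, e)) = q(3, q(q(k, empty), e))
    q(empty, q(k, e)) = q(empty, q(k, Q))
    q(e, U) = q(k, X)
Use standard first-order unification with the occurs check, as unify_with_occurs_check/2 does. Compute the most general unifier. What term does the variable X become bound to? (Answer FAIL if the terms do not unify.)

Decompose plus/2: q(P, 3) = q(plus(3, 3), 3),  q(Y, 3) = q(Q, 3).
Decompose q/2: P = plus(3, 3),  3 = 3.
Bind P := plus(3, 3); no other remaining equation mentions P.
Delete trivial equation 3 = 3.
Decompose q/2: Y = Q,  3 = 3.
Bind Y := Q; no other remaining equation mentions Y.
Delete trivial equation 3 = 3.
Decompose q/2: 3 = 3,  q(U, e) = q(q(k, empty), e).
Delete trivial equation 3 = 3.
Decompose q/2: U = q(k, empty),  e = e.
Bind U := q(k, empty); substituting into the one remaining equation that mentions U gives: q(e, q(k, empty)) = q(k, X).
Delete trivial equation e = e.
Decompose q/2: empty = empty,  q(k, e) = q(k, Q).
Delete trivial equation empty = empty.
Decompose q/2: k = k,  e = Q.
Delete trivial equation k = k.
Bind Q := e; no other remaining equation mentions Q. Substituting into the earlier binding gives Y := e.
Decompose q/2: e = k,  q(k, empty) = X.
Clash: constants e and k differ; no unifier exists.

FAIL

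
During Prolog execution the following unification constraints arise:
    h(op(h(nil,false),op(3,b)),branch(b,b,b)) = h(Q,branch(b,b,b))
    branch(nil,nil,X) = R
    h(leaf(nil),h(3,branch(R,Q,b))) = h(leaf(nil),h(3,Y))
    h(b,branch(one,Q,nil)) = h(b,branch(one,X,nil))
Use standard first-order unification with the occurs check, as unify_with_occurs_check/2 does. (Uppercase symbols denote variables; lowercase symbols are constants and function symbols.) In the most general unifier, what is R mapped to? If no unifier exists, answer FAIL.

Decompose h/2: op(h(nil,false),op(3,b)) = Q,  branch(b,b,b) = branch(b,b,b).
Bind Q := op(h(nil,false),op(3,b)); substituting into the 2 remaining equations that mention Q gives: h(leaf(nil),h(3,branch(R,op(h(nil,false),op(3,b)),b))) = h(leaf(nil),h(3,Y)),  h(b,branch(one,op(h(nil,false),op(3,b)),nil)) = h(b,branch(one,X,nil)).
Delete trivial equation branch(b,b,b) = branch(b,b,b).
Bind R := branch(nil,nil,X); substituting into the one remaining equation that mentions R gives: h(leaf(nil),h(3,branch(branch(nil,nil,X),op(h(nil,false),op(3,b)),b))) = h(leaf(nil),h(3,Y)).
Decompose h/2: leaf(nil) = leaf(nil),  h(3,branch(branch(nil,nil,X),op(h(nil,false),op(3,b)),b)) = h(3,Y).
Delete trivial equation leaf(nil) = leaf(nil).
Decompose h/2: 3 = 3,  branch(branch(nil,nil,X),op(h(nil,false),op(3,b)),b) = Y.
Delete trivial equation 3 = 3.
Bind Y := branch(branch(nil,nil,X),op(h(nil,false),op(3,b)),b); no other remaining equation mentions Y.
Decompose h/2: b = b,  branch(one,op(h(nil,false),op(3,b)),nil) = branch(one,X,nil).
Delete trivial equation b = b.
Decompose branch/3: one = one,  op(h(nil,false),op(3,b)) = X,  nil = nil.
Delete trivial equation one = one.
Bind X := op(h(nil,false),op(3,b)); no other remaining equation mentions X. Substituting into the earlier bindings gives R := branch(nil,nil,op(h(nil,false),op(3,b))), Y := branch(branch(nil,nil,op(h(nil,false),op(3,b))),op(h(nil,false),op(3,b)),b).
Delete trivial equation nil = nil.
MGU = { Q ↦ op(h(nil,false),op(3,b)), R ↦ branch(nil,nil,op(h(nil,false),op(3,b))), Y ↦ branch(branch(nil,nil,op(h(nil,false),op(3,b))),op(h(nil,false),op(3,b)),b), X ↦ op(h(nil,false),op(3,b)) }, so R ↦ branch(nil,nil,op(h(nil,false),op(3,b))).

branch(nil,nil,op(h(nil,false),op(3,b)))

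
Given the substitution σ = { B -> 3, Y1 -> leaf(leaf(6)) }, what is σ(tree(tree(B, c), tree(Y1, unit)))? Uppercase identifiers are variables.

tree(tree(3, c), tree(leaf(leaf(6)), unit))

Replace each occurrence of B with 3.
Replace each occurrence of Y1 with leaf(leaf(6)).
Result: tree(tree(3, c), tree(leaf(leaf(6)), unit)).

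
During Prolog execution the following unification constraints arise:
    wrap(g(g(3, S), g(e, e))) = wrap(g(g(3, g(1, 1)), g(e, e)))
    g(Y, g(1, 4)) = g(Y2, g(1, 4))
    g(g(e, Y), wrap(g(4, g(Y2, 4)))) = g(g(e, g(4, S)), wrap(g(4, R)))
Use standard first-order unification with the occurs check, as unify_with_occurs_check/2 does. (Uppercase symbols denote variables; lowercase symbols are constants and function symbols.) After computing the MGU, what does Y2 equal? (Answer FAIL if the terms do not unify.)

Decompose wrap/1: g(g(3, S), g(e, e)) = g(g(3, g(1, 1)), g(e, e)).
Decompose g/2: g(3, S) = g(3, g(1, 1)),  g(e, e) = g(e, e).
Decompose g/2: 3 = 3,  S = g(1, 1).
Delete trivial equation 3 = 3.
Bind S := g(1, 1); substituting into the one remaining equation that mentions S gives: g(g(e, Y), wrap(g(4, g(Y2, 4)))) = g(g(e, g(4, g(1, 1))), wrap(g(4, R))).
Delete trivial equation g(e, e) = g(e, e).
Decompose g/2: Y = Y2,  g(1, 4) = g(1, 4).
Bind Y := Y2; substituting into the one remaining equation that mentions Y gives: g(g(e, Y2), wrap(g(4, g(Y2, 4)))) = g(g(e, g(4, g(1, 1))), wrap(g(4, R))).
Delete trivial equation g(1, 4) = g(1, 4).
Decompose g/2: g(e, Y2) = g(e, g(4, g(1, 1))),  wrap(g(4, g(Y2, 4))) = wrap(g(4, R)).
Decompose g/2: e = e,  Y2 = g(4, g(1, 1)).
Delete trivial equation e = e.
Bind Y2 := g(4, g(1, 1)); substituting into the remaining equation gives: wrap(g(4, g(g(4, g(1, 1)), 4))) = wrap(g(4, R)). Substituting into the earlier binding gives Y := g(4, g(1, 1)).
Decompose wrap/1: g(4, g(g(4, g(1, 1)), 4)) = g(4, R).
Decompose g/2: 4 = 4,  g(g(4, g(1, 1)), 4) = R.
Delete trivial equation 4 = 4.
Bind R := g(g(4, g(1, 1)), 4).
MGU = { S -> g(1, 1), Y -> g(4, g(1, 1)), Y2 -> g(4, g(1, 1)), R -> g(g(4, g(1, 1)), 4) }, so Y2 -> g(4, g(1, 1)).

g(4, g(1, 1))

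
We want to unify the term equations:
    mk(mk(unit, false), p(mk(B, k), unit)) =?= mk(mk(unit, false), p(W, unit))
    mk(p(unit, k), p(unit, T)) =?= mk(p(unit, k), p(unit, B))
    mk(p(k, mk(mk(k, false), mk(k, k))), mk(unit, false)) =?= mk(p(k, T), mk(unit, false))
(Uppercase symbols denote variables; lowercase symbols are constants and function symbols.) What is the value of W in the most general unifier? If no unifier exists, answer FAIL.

mk(mk(mk(k, false), mk(k, k)), k)

Decompose mk/2: mk(unit, false) =?= mk(unit, false),  p(mk(B, k), unit) =?= p(W, unit).
Delete trivial equation mk(unit, false) =?= mk(unit, false).
Decompose p/2: mk(B, k) =?= W,  unit =?= unit.
Bind W := mk(B, k); no other remaining equation mentions W.
Delete trivial equation unit =?= unit.
Decompose mk/2: p(unit, k) =?= p(unit, k),  p(unit, T) =?= p(unit, B).
Delete trivial equation p(unit, k) =?= p(unit, k).
Decompose p/2: unit =?= unit,  T =?= B.
Delete trivial equation unit =?= unit.
Bind T := B; substituting into the remaining equation gives: mk(p(k, mk(mk(k, false), mk(k, k))), mk(unit, false)) =?= mk(p(k, B), mk(unit, false)).
Decompose mk/2: p(k, mk(mk(k, false), mk(k, k))) =?= p(k, B),  mk(unit, false) =?= mk(unit, false).
Decompose p/2: k =?= k,  mk(mk(k, false), mk(k, k)) =?= B.
Delete trivial equation k =?= k.
Bind B := mk(mk(k, false), mk(k, k)); no other remaining equation mentions B. Substituting into the earlier bindings gives W := mk(mk(mk(k, false), mk(k, k)), k), T := mk(mk(k, false), mk(k, k)).
Delete trivial equation mk(unit, false) =?= mk(unit, false).
MGU = { W -> mk(mk(mk(k, false), mk(k, k)), k), T -> mk(mk(k, false), mk(k, k)), B -> mk(mk(k, false), mk(k, k)) }, so W -> mk(mk(mk(k, false), mk(k, k)), k).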